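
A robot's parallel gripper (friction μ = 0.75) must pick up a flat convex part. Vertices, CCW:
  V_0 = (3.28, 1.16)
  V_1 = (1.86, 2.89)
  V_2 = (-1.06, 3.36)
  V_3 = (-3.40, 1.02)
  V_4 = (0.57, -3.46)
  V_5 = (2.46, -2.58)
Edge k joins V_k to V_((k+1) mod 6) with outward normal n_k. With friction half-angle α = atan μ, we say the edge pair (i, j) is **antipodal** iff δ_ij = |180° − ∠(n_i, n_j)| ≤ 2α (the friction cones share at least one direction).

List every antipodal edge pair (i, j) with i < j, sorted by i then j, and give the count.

count = 6; pairs: (0,3), (1,3), (1,4), (2,4), (2,5), (3,5)

α = atan 0.75 = 36.87°;  2α = 73.74°
n_0 = (+0.7730, +0.6345)
n_1 = (+0.1589, +0.9873)
n_2 = (-0.7071, +0.7071)
n_3 = (-0.7484, -0.6632)
n_4 = (+0.4221, -0.9066)
n_5 = (+0.9768, -0.2142)
  (0,1): δ = 138.52°  ·
  (0,2): δ = 84.38°  ·
  (0,3): δ = 2.17°  ✓
  (0,4): δ = 75.59°  ·
  (0,5): δ = 128.25°  ·
  (1,2): δ = 125.86°  ·
  (1,3): δ = 39.31°  ✓
  (1,4): δ = 34.11°  ✓
  (1,5): δ = 86.78°  ·
  (2,3): δ = 93.45°  ·
  (2,4): δ = 20.03°  ✓
  (2,5): δ = 32.63°  ✓
  (3,4): δ = 106.58°  ·
  (3,5): δ = 53.91°  ✓
  (4,5): δ = 127.33°  ·
antipodal pairs: 6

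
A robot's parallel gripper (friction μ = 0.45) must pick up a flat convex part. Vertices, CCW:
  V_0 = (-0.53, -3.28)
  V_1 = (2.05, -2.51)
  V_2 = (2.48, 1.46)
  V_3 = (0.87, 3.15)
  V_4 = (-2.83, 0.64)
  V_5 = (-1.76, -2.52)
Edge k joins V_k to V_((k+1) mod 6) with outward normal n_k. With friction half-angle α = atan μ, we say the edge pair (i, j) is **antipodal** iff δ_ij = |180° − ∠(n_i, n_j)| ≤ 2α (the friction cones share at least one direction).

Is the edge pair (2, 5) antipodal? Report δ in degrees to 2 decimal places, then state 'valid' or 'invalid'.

δ = 14.68°, valid

α = atan 0.45 = 24.23°;  2α = 48.46°
edge 2: e_2 = (-1.61, +1.69);  n_2 = (+0.7240, +0.6898)
edge 5: e_5 = (+1.23, -0.76);  n_5 = (-0.5256, -0.8507)
∠(n_2, n_5) = 165.32°
δ = |180° − 165.32°| = 14.68°
14.68° ≤ 2α = 48.46°  →  valid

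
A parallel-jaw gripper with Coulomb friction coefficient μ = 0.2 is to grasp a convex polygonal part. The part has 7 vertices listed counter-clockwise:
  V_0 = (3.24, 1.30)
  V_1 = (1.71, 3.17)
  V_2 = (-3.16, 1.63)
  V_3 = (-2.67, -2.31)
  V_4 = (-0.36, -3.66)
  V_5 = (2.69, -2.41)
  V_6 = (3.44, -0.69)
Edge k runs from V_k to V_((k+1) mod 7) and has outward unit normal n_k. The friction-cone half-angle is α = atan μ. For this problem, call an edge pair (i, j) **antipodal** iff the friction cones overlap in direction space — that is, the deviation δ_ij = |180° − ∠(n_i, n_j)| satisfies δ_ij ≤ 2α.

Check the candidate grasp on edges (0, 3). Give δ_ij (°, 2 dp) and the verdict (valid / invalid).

α = atan 0.2 = 11.31°;  2α = 22.62°
edge 0: e_0 = (-1.53, +1.87);  n_0 = (+0.7740, +0.6332)
edge 3: e_3 = (+2.31, -1.35);  n_3 = (-0.5046, -0.8634)
∠(n_0, n_3) = 159.59°
δ = |180° − 159.59°| = 20.41°
20.41° ≤ 2α = 22.62°  →  valid

δ = 20.41°, valid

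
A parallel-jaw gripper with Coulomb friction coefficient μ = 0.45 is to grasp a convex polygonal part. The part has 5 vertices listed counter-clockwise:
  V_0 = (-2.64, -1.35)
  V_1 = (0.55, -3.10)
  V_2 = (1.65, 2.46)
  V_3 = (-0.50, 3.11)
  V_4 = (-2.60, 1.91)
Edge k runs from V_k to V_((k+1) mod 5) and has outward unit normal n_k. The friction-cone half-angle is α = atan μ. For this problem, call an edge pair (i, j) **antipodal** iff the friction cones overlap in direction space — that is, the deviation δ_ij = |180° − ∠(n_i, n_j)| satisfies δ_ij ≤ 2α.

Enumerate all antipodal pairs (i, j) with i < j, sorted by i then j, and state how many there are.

α = atan 0.45 = 24.23°;  2α = 48.46°
n_0 = (-0.4810, -0.8767)
n_1 = (+0.9810, -0.1941)
n_2 = (+0.2894, +0.9572)
n_3 = (-0.4961, +0.8682)
n_4 = (-0.9999, +0.0123)
  (0,1): δ = 72.44°  ·
  (0,2): δ = 11.93°  ✓
  (0,3): δ = 58.49°  ·
  (0,4): δ = 118.05°  ·
  (1,2): δ = 95.63°  ·
  (1,3): δ = 49.06°  ·
  (1,4): δ = 10.49°  ✓
  (2,3): δ = 133.43°  ·
  (2,4): δ = 73.88°  ·
  (3,4): δ = 120.45°  ·
antipodal pairs: 2

count = 2; pairs: (0,2), (1,4)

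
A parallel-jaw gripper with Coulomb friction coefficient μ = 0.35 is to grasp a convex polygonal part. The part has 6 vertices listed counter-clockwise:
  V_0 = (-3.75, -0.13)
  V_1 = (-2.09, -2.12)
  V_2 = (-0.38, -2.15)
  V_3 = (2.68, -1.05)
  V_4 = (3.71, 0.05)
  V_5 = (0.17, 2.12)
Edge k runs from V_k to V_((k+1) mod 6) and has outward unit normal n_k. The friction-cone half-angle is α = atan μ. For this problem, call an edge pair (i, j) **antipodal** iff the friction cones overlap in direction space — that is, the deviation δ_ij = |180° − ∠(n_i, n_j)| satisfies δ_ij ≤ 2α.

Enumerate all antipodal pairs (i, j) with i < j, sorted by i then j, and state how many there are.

count = 5; pairs: (0,4), (1,4), (1,5), (2,5), (3,5)

α = atan 0.35 = 19.29°;  2α = 38.58°
n_0 = (-0.7679, -0.6406)
n_1 = (-0.0175, -0.9998)
n_2 = (+0.3383, -0.9410)
n_3 = (+0.7300, -0.6835)
n_4 = (+0.5048, +0.8632)
n_5 = (-0.4978, +0.8673)
  (0,1): δ = 130.84°  ·
  (0,2): δ = 110.06°  ·
  (0,3): δ = 82.95°  ·
  (0,4): δ = 19.85°  ✓
  (0,5): δ = 80.02°  ·
  (1,2): δ = 159.22°  ·
  (1,3): δ = 132.11°  ·
  (1,4): δ = 29.31°  ✓
  (1,5): δ = 30.86°  ✓
  (2,3): δ = 152.89°  ·
  (2,4): δ = 50.09°  ·
  (2,5): δ = 10.08°  ✓
  (3,4): δ = 77.20°  ·
  (3,5): δ = 17.03°  ✓
  (4,5): δ = 119.83°  ·
antipodal pairs: 5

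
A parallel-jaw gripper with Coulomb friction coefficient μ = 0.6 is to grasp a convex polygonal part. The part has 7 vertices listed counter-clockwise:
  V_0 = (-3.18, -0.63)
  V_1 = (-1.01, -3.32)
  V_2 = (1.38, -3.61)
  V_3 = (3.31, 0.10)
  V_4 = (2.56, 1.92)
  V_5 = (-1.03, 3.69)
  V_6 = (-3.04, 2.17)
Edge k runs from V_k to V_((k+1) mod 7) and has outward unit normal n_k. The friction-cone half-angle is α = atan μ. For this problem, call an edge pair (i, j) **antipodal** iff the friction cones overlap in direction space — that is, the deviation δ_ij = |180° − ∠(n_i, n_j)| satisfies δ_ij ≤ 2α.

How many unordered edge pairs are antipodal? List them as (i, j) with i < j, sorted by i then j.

count = 8; pairs: (0,3), (0,4), (1,3), (1,4), (1,5), (2,5), (2,6), (3,6)

α = atan 0.6 = 30.96°;  2α = 61.93°
n_0 = (-0.7783, -0.6279)
n_1 = (-0.1205, -0.9927)
n_2 = (+0.8871, -0.4615)
n_3 = (+0.9246, +0.3810)
n_4 = (+0.4422, +0.8969)
n_5 = (-0.6032, +0.7976)
n_6 = (-0.9988, +0.0499)
  (0,1): δ = 135.81°  ·
  (0,2): δ = 66.38°  ·
  (0,3): δ = 16.50°  ✓
  (0,4): δ = 24.86°  ✓
  (0,5): δ = 88.20°  ·
  (0,6): δ = 138.24°  ·
  (1,2): δ = 110.57°  ·
  (1,3): δ = 60.69°  ✓
  (1,4): δ = 19.33°  ✓
  (1,5): δ = 44.02°  ✓
  (1,6): δ = 94.06°  ·
  (2,3): δ = 130.12°  ·
  (2,4): δ = 88.76°  ·
  (2,5): δ = 25.42°  ✓
  (2,6): δ = 24.62°  ✓
  (3,4): δ = 138.64°  ·
  (3,5): δ = 75.30°  ·
  (3,6): δ = 25.26°  ✓
  (4,5): δ = 116.66°  ·
  (4,6): δ = 66.62°  ·
  (5,6): δ = 129.96°  ·
antipodal pairs: 8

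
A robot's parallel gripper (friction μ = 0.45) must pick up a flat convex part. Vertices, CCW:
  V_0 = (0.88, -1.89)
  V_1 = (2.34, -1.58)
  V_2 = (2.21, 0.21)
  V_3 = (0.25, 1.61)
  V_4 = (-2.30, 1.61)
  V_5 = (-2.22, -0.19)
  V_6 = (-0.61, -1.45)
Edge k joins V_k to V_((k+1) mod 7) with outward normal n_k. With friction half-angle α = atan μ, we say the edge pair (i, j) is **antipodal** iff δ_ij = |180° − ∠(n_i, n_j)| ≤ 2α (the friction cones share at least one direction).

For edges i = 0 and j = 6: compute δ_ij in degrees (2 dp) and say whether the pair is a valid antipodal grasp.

δ = 151.56°, invalid

α = atan 0.45 = 24.23°;  2α = 48.46°
edge 0: e_0 = (+1.46, +0.31);  n_0 = (+0.2077, -0.9782)
edge 6: e_6 = (+1.49, -0.44);  n_6 = (-0.2832, -0.9591)
∠(n_0, n_6) = 28.44°
δ = |180° − 28.44°| = 151.56°
151.56° > 2α = 48.46°  →  invalid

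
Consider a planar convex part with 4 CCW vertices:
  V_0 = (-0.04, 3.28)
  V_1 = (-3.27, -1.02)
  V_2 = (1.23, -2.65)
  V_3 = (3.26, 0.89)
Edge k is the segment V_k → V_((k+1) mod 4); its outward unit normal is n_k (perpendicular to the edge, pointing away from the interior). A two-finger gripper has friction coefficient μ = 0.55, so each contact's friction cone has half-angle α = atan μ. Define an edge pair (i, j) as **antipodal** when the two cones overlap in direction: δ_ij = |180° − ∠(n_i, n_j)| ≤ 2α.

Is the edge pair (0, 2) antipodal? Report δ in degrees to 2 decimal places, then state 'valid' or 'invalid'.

δ = 7.08°, valid

α = atan 0.55 = 28.81°;  2α = 57.62°
edge 0: e_0 = (-3.23, -4.30);  n_0 = (-0.7996, +0.6006)
edge 2: e_2 = (+2.03, +3.54);  n_2 = (+0.8675, -0.4975)
∠(n_0, n_2) = 172.92°
δ = |180° − 172.92°| = 7.08°
7.08° ≤ 2α = 57.62°  →  valid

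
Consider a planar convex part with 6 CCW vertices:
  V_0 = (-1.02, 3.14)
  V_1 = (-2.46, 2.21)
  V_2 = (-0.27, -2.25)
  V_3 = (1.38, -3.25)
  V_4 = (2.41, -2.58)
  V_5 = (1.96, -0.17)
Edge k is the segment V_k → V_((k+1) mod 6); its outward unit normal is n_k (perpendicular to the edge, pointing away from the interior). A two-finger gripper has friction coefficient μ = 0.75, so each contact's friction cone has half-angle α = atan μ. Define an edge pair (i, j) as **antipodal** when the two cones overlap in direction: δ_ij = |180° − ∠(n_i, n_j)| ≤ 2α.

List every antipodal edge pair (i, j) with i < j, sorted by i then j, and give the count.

count = 7; pairs: (0,2), (0,3), (0,4), (1,4), (1,5), (2,4), (2,5)

α = atan 0.75 = 36.87°;  2α = 73.74°
n_0 = (-0.5425, +0.8400)
n_1 = (-0.8976, -0.4408)
n_2 = (-0.5183, -0.8552)
n_3 = (+0.5453, -0.8383)
n_4 = (+0.9830, +0.1835)
n_5 = (+0.7432, +0.6691)
  (0,1): δ = 96.70°  ·
  (0,2): δ = 64.07°  ✓
  (0,3): δ = 0.19°  ✓
  (0,4): δ = 67.72°  ✓
  (0,5): δ = 99.14°  ·
  (1,2): δ = 147.37°  ·
  (1,3): δ = 83.11°  ·
  (1,4): δ = 15.58°  ✓
  (1,5): δ = 15.84°  ✓
  (2,3): δ = 115.74°  ·
  (2,4): δ = 48.21°  ✓
  (2,5): δ = 16.78°  ✓
  (3,4): δ = 112.47°  ·
  (3,5): δ = 81.05°  ·
  (4,5): δ = 148.58°  ·
antipodal pairs: 7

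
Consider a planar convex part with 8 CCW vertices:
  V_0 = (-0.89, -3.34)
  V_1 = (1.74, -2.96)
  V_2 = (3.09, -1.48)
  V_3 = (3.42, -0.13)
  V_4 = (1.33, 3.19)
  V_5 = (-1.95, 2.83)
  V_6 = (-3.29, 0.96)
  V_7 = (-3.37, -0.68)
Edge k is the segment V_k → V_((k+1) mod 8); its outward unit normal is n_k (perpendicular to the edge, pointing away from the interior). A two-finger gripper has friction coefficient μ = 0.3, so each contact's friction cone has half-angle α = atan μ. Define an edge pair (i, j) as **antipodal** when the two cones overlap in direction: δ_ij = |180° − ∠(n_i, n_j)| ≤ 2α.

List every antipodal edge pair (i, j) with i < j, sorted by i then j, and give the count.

count = 5; pairs: (0,4), (1,5), (2,5), (2,6), (3,7)

α = atan 0.3 = 16.70°;  2α = 33.40°
n_0 = (+0.1430, -0.9897)
n_1 = (+0.7388, -0.6739)
n_2 = (+0.9714, -0.2375)
n_3 = (+0.8463, +0.5327)
n_4 = (-0.1091, +0.9940)
n_5 = (-0.8129, +0.5825)
n_6 = (-0.9988, +0.0487)
n_7 = (-0.7314, -0.6819)
  (0,1): δ = 140.59°  ·
  (0,2): δ = 111.96°  ·
  (0,3): δ = 66.03°  ·
  (0,4): δ = 1.96°  ✓
  (0,5): δ = 46.15°  ·
  (0,6): δ = 78.99°  ·
  (0,7): δ = 124.77°  ·
  (1,2): δ = 151.37°  ·
  (1,3): δ = 105.44°  ·
  (1,4): δ = 41.37°  ·
  (1,5): δ = 6.75°  ✓
  (1,6): δ = 39.58°  ·
  (1,7): δ = 85.36°  ·
  (2,3): δ = 134.07°  ·
  (2,4): δ = 70.00°  ·
  (2,5): δ = 21.89°  ✓
  (2,6): δ = 10.94°  ✓
  (2,7): δ = 56.73°  ·
  (3,4): δ = 115.93°  ·
  (3,5): δ = 67.82°  ·
  (3,6): δ = 34.98°  ·
  (3,7): δ = 10.80°  ✓
  (4,5): δ = 131.89°  ·
  (4,6): δ = 99.06°  ·
  (4,7): δ = 53.27°  ·
  (5,6): δ = 147.17°  ·
  (5,7): δ = 101.38°  ·
  (6,7): δ = 134.21°  ·
antipodal pairs: 5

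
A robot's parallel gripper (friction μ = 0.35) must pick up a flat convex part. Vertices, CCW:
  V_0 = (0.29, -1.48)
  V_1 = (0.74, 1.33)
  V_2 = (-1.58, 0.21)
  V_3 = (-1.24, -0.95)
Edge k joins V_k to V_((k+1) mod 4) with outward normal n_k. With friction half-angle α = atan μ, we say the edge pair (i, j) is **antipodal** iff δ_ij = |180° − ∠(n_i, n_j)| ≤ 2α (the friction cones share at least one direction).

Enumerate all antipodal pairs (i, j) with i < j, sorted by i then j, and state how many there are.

α = atan 0.35 = 19.29°;  2α = 38.58°
n_0 = (+0.9874, -0.1581)
n_1 = (-0.4347, +0.9006)
n_2 = (-0.9596, -0.2813)
n_3 = (-0.3273, -0.9449)
  (0,1): δ = 55.13°  ·
  (0,2): δ = 25.43°  ✓
  (0,3): δ = 79.99°  ·
  (1,2): δ = 99.43°  ·
  (1,3): δ = 44.88°  ·
  (2,3): δ = 125.44°  ·
antipodal pairs: 1

count = 1; pairs: (0,2)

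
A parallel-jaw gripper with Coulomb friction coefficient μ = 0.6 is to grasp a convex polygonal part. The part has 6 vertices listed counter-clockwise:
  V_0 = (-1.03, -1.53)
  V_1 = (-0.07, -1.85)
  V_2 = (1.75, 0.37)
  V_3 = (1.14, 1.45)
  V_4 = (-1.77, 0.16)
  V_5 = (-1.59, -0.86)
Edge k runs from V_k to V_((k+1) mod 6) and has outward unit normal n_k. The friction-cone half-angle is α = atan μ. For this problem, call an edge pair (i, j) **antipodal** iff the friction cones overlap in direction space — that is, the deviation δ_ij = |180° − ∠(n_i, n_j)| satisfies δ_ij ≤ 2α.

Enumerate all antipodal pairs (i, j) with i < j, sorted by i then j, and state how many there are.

α = atan 0.6 = 30.96°;  2α = 61.93°
n_0 = (-0.3162, -0.9487)
n_1 = (+0.7733, -0.6340)
n_2 = (+0.8707, +0.4918)
n_3 = (-0.4053, +0.9142)
n_4 = (-0.9848, -0.1738)
n_5 = (-0.7673, -0.6413)
  (0,1): δ = 110.91°  ·
  (0,2): δ = 42.11°  ✓
  (0,3): δ = 42.34°  ✓
  (0,4): δ = 118.44°  ·
  (0,5): δ = 148.32°  ·
  (1,2): δ = 111.20°  ·
  (1,3): δ = 26.75°  ✓
  (1,4): δ = 49.35°  ✓
  (1,5): δ = 79.24°  ·
  (2,3): δ = 95.55°  ·
  (2,4): δ = 19.45°  ✓
  (2,5): δ = 10.43°  ✓
  (3,4): δ = 103.90°  ·
  (3,5): δ = 74.02°  ·
  (4,5): δ = 150.12°  ·
antipodal pairs: 6

count = 6; pairs: (0,2), (0,3), (1,3), (1,4), (2,4), (2,5)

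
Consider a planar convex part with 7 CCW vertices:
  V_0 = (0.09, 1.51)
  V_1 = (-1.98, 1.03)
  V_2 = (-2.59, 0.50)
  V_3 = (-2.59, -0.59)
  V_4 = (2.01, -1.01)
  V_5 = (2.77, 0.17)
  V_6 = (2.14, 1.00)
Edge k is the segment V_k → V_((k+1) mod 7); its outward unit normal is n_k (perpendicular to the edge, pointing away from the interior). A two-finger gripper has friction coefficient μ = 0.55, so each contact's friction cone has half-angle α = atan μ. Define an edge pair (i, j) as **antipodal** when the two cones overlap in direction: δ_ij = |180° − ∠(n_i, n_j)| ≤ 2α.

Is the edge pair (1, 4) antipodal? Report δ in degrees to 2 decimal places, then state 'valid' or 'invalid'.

δ = 16.23°, valid

α = atan 0.55 = 28.81°;  2α = 57.62°
edge 1: e_1 = (-0.61, -0.53);  n_1 = (-0.6559, +0.7549)
edge 4: e_4 = (+0.76, +1.18);  n_4 = (+0.8407, -0.5415)
∠(n_1, n_4) = 163.77°
δ = |180° − 163.77°| = 16.23°
16.23° ≤ 2α = 57.62°  →  valid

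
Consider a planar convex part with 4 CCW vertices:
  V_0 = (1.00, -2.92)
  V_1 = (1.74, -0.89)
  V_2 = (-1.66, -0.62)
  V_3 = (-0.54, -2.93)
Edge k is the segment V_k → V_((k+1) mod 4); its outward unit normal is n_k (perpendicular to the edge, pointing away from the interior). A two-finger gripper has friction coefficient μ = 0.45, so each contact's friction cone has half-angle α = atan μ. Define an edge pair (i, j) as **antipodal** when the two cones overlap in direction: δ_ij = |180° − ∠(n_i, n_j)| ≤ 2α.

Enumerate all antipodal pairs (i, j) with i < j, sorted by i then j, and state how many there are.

α = atan 0.45 = 24.23°;  2α = 48.46°
n_0 = (+0.9395, -0.3425)
n_1 = (+0.0792, +0.9969)
n_2 = (-0.8998, -0.4363)
n_3 = (+0.0065, -1.0000)
  (0,1): δ = 74.51°  ·
  (0,2): δ = 45.89°  ✓
  (0,3): δ = 110.40°  ·
  (1,2): δ = 59.59°  ·
  (1,3): δ = 4.91°  ✓
  (2,3): δ = 115.49°  ·
antipodal pairs: 2

count = 2; pairs: (0,2), (1,3)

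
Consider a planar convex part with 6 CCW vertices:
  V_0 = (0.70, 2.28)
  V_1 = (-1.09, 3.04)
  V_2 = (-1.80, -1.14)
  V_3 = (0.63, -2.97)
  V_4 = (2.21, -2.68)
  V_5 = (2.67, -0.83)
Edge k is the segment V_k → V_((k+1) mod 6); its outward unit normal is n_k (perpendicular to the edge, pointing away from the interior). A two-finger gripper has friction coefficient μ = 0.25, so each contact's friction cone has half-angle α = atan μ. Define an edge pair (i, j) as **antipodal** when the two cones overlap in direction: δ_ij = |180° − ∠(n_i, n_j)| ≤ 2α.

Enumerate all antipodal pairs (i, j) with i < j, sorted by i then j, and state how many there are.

α = atan 0.25 = 14.04°;  2α = 28.07°
n_0 = (+0.3908, +0.9205)
n_1 = (-0.9859, +0.1675)
n_2 = (-0.6016, -0.7988)
n_3 = (+0.1805, -0.9836)
n_4 = (+0.9705, -0.2413)
n_5 = (+0.8448, +0.5351)
  (0,1): δ = 76.63°  ·
  (0,2): δ = 13.98°  ✓
  (0,3): δ = 33.41°  ·
  (0,4): δ = 99.04°  ·
  (0,5): δ = 145.36°  ·
  (1,2): δ = 117.34°  ·
  (1,3): δ = 69.96°  ·
  (1,4): δ = 4.32°  ✓
  (1,5): δ = 41.99°  ·
  (2,3): δ = 132.62°  ·
  (2,4): δ = 66.98°  ·
  (2,5): δ = 20.67°  ✓
  (3,4): δ = 114.36°  ·
  (3,5): δ = 68.05°  ·
  (4,5): δ = 133.68°  ·
antipodal pairs: 3

count = 3; pairs: (0,2), (1,4), (2,5)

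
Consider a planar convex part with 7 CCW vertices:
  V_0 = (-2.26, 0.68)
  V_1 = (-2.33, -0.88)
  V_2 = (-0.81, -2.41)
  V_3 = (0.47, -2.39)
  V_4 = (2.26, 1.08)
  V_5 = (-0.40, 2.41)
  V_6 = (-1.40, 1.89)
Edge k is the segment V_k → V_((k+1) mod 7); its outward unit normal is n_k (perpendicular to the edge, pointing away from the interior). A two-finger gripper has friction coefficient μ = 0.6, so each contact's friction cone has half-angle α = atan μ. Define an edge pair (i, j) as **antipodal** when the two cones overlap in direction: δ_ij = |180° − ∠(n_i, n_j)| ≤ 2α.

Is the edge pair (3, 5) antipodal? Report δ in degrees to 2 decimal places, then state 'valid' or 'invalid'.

α = atan 0.6 = 30.96°;  2α = 61.93°
edge 3: e_3 = (+1.79, +3.47);  n_3 = (+0.8887, -0.4584)
edge 5: e_5 = (-1.00, -0.52);  n_5 = (-0.4614, +0.8872)
∠(n_3, n_5) = 144.76°
δ = |180° − 144.76°| = 35.24°
35.24° ≤ 2α = 61.93°  →  valid

δ = 35.24°, valid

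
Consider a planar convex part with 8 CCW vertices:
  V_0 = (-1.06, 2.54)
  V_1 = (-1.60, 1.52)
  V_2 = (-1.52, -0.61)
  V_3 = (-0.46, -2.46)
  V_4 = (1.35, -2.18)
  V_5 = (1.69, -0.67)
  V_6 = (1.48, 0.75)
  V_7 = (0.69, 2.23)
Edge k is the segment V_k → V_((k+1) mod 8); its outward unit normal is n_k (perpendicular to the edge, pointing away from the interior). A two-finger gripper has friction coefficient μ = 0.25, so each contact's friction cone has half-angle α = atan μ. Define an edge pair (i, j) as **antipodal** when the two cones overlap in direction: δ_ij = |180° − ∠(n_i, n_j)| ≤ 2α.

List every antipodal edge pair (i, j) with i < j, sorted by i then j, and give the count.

α = atan 0.25 = 14.04°;  2α = 28.07°
n_0 = (-0.8838, +0.4679)
n_1 = (-0.9993, -0.0375)
n_2 = (-0.8677, -0.4971)
n_3 = (+0.1529, -0.9882)
n_4 = (+0.9756, -0.2197)
n_5 = (+0.9892, +0.1463)
n_6 = (+0.8822, +0.4709)
n_7 = (+0.1744, +0.9847)
  (0,1): δ = 149.95°  ·
  (0,2): δ = 122.29°  ·
  (0,3): δ = 53.31°  ·
  (0,4): δ = 15.21°  ✓
  (0,5): δ = 36.31°  ·
  (0,6): δ = 55.99°  ·
  (0,7): δ = 107.85°  ·
  (1,2): δ = 152.34°  ·
  (1,3): δ = 83.36°  ·
  (1,4): δ = 14.84°  ✓
  (1,5): δ = 6.26°  ✓
  (1,6): δ = 25.94°  ✓
  (1,7): δ = 77.80°  ·
  (2,3): δ = 111.02°  ·
  (2,4): δ = 42.50°  ·
  (2,5): δ = 21.40°  ✓
  (2,6): δ = 1.72°  ✓
  (2,7): δ = 50.14°  ·
  (3,4): δ = 111.48°  ·
  (3,5): δ = 90.38°  ·
  (3,6): δ = 70.70°  ·
  (3,7): δ = 18.84°  ✓
  (4,5): δ = 158.90°  ·
  (4,6): δ = 139.22°  ·
  (4,7): δ = 87.36°  ·
  (5,6): δ = 160.32°  ·
  (5,7): δ = 108.46°  ·
  (6,7): δ = 128.14°  ·
antipodal pairs: 7

count = 7; pairs: (0,4), (1,4), (1,5), (1,6), (2,5), (2,6), (3,7)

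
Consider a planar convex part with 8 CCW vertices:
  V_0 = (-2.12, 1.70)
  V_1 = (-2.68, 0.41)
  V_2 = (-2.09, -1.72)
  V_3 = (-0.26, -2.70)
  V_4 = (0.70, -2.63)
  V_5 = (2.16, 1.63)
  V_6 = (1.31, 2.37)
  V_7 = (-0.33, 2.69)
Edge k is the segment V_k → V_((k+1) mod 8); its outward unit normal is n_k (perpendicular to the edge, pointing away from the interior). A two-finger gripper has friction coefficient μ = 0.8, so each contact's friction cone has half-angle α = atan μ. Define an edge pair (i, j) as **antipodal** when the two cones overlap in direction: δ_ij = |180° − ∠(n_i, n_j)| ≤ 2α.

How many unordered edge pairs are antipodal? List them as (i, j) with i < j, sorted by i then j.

α = atan 0.8 = 38.66°;  2α = 77.32°
n_0 = (-0.9173, +0.3982)
n_1 = (-0.9637, -0.2669)
n_2 = (-0.4721, -0.8816)
n_3 = (+0.0727, -0.9974)
n_4 = (+0.9460, -0.3242)
n_5 = (+0.6566, +0.7542)
n_6 = (+0.1915, +0.9815)
n_7 = (-0.4840, +0.8751)
  (0,1): δ = 141.05°  ·
  (0,2): δ = 94.70°  ·
  (0,3): δ = 62.36°  ✓
  (0,4): δ = 4.55°  ✓
  (0,5): δ = 72.42°  ✓
  (0,6): δ = 102.43°  ·
  (0,7): δ = 142.41°  ·
  (1,2): δ = 133.65°  ·
  (1,3): δ = 101.31°  ·
  (1,4): δ = 34.40°  ✓
  (1,5): δ = 33.48°  ✓
  (1,6): δ = 63.48°  ✓
  (1,7): δ = 103.46°  ·
  (2,3): δ = 147.66°  ·
  (2,4): δ = 80.75°  ·
  (2,5): δ = 12.87°  ✓
  (2,6): δ = 17.13°  ✓
  (2,7): δ = 57.12°  ✓
  (3,4): δ = 113.09°  ·
  (3,5): δ = 45.21°  ✓
  (3,6): δ = 15.21°  ✓
  (3,7): δ = 24.78°  ✓
  (4,5): δ = 112.12°  ·
  (4,6): δ = 82.12°  ·
  (4,7): δ = 42.14°  ✓
  (5,6): δ = 150.00°  ·
  (5,7): δ = 110.01°  ·
  (6,7): δ = 140.01°  ·
antipodal pairs: 13

count = 13; pairs: (0,3), (0,4), (0,5), (1,4), (1,5), (1,6), (2,5), (2,6), (2,7), (3,5), (3,6), (3,7), (4,7)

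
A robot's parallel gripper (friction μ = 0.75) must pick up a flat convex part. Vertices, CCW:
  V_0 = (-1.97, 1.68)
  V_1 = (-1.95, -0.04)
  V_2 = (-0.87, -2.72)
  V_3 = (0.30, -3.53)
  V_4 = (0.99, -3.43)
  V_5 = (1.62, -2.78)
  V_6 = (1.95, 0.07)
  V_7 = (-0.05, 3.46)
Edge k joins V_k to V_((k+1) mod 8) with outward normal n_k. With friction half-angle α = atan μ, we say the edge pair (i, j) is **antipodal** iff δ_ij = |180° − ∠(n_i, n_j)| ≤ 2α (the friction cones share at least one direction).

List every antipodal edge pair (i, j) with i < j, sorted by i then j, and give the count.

count = 12; pairs: (0,4), (0,5), (0,6), (1,4), (1,5), (1,6), (2,5), (2,6), (3,6), (3,7), (4,7), (5,7)

α = atan 0.75 = 36.87°;  2α = 73.74°
n_0 = (-0.9999, -0.0116)
n_1 = (-0.9275, -0.3738)
n_2 = (-0.5692, -0.8222)
n_3 = (+0.1434, -0.9897)
n_4 = (+0.7181, -0.6960)
n_5 = (+0.9934, -0.1150)
n_6 = (+0.8613, +0.5081)
n_7 = (-0.6799, +0.7333)
  (0,1): δ = 158.72°  ·
  (0,2): δ = 125.36°  ·
  (0,3): δ = 82.42°  ·
  (0,4): δ = 44.77°  ✓
  (0,5): δ = 7.27°  ✓
  (0,6): δ = 29.87°  ✓
  (0,7): δ = 132.17°  ·
  (1,2): δ = 146.64°  ·
  (1,3): δ = 103.70°  ·
  (1,4): δ = 66.05°  ✓
  (1,5): δ = 28.55°  ✓
  (1,6): δ = 8.59°  ✓
  (1,7): δ = 110.88°  ·
  (2,3): δ = 137.06°  ·
  (2,4): δ = 99.41°  ·
  (2,5): δ = 61.91°  ✓
  (2,6): δ = 24.77°  ✓
  (2,7): δ = 77.53°  ·
  (3,4): δ = 142.35°  ·
  (3,5): δ = 104.85°  ·
  (3,6): δ = 67.71°  ✓
  (3,7): δ = 34.59°  ✓
  (4,5): δ = 142.50°  ·
  (4,6): δ = 105.36°  ·
  (4,7): δ = 3.06°  ✓
  (5,6): δ = 142.86°  ·
  (5,7): δ = 40.56°  ✓
  (6,7): δ = 77.71°  ·
antipodal pairs: 12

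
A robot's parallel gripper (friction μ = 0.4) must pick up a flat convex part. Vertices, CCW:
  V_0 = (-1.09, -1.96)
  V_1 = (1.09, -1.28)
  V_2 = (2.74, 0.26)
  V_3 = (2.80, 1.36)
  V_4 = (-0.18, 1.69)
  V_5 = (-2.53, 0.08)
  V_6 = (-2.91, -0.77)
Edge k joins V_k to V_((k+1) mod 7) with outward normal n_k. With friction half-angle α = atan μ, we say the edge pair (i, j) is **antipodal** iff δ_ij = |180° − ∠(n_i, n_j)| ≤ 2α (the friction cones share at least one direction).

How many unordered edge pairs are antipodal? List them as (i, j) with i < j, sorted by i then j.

count = 6; pairs: (0,3), (0,4), (1,4), (1,5), (2,5), (3,6)

α = atan 0.4 = 21.80°;  2α = 43.60°
n_0 = (+0.2978, -0.9546)
n_1 = (+0.6823, -0.7311)
n_2 = (+0.9985, -0.0545)
n_3 = (+0.1101, +0.9939)
n_4 = (-0.5652, +0.8250)
n_5 = (-0.9129, +0.4081)
n_6 = (-0.5472, -0.8370)
  (0,1): δ = 154.30°  ·
  (0,2): δ = 110.45°  ·
  (0,3): δ = 23.64°  ✓
  (0,4): δ = 17.09°  ✓
  (0,5): δ = 48.59°  ·
  (0,6): δ = 129.50°  ·
  (1,2): δ = 136.15°  ·
  (1,3): δ = 49.34°  ·
  (1,4): δ = 8.61°  ✓
  (1,5): δ = 22.89°  ✓
  (1,6): δ = 103.80°  ·
  (2,3): δ = 93.20°  ·
  (2,4): δ = 52.46°  ·
  (2,5): δ = 20.97°  ✓
  (2,6): δ = 59.94°  ·
  (3,4): δ = 139.27°  ·
  (3,5): δ = 107.77°  ·
  (3,6): δ = 26.86°  ✓
  (4,5): δ = 148.50°  ·
  (4,6): δ = 67.59°  ·
  (5,6): δ = 99.09°  ·
antipodal pairs: 6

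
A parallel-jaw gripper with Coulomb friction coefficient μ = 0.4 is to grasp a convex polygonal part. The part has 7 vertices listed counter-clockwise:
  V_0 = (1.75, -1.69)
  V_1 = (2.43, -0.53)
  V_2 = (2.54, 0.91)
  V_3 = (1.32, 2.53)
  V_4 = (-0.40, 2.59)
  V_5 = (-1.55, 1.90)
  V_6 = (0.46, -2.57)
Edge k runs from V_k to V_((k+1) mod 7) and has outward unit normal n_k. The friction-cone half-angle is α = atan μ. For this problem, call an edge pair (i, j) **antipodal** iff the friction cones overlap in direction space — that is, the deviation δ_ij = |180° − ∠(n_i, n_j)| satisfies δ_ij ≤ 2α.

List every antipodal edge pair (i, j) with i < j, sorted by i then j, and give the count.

α = atan 0.4 = 21.80°;  2α = 43.60°
n_0 = (+0.8627, -0.5057)
n_1 = (+0.9971, -0.0762)
n_2 = (+0.7988, +0.6016)
n_3 = (+0.0349, +0.9994)
n_4 = (-0.5145, +0.8575)
n_5 = (-0.9120, -0.4101)
n_6 = (+0.5635, -0.8261)
  (0,1): δ = 153.99°  ·
  (0,2): δ = 112.64°  ·
  (0,3): δ = 61.62°  ·
  (0,4): δ = 28.66°  ✓
  (0,5): δ = 54.59°  ·
  (0,6): δ = 154.68°  ·
  (1,2): δ = 138.65°  ·
  (1,3): δ = 87.63°  ·
  (1,4): δ = 54.67°  ·
  (1,5): δ = 28.58°  ✓
  (1,6): δ = 128.67°  ·
  (2,3): δ = 128.98°  ·
  (2,4): δ = 96.02°  ·
  (2,5): δ = 12.77°  ✓
  (2,6): δ = 87.32°  ·
  (3,4): δ = 147.04°  ·
  (3,5): δ = 63.79°  ·
  (3,6): δ = 36.30°  ✓
  (4,5): δ = 96.75°  ·
  (4,6): δ = 3.34°  ✓
  (5,6): δ = 79.91°  ·
antipodal pairs: 5

count = 5; pairs: (0,4), (1,5), (2,5), (3,6), (4,6)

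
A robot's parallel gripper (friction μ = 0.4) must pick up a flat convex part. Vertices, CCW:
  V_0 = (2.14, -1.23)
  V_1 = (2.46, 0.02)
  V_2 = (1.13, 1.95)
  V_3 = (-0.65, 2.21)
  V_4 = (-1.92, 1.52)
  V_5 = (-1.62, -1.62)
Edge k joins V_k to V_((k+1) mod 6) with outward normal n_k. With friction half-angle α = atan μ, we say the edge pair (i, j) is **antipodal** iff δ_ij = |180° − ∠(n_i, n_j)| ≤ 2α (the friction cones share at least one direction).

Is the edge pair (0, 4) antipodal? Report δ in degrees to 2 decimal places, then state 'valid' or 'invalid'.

α = atan 0.4 = 21.80°;  2α = 43.60°
edge 0: e_0 = (+0.32, +1.25);  n_0 = (+0.9688, -0.2480)
edge 4: e_4 = (+0.30, -3.14);  n_4 = (-0.9955, -0.0951)
∠(n_0, n_4) = 160.18°
δ = |180° − 160.18°| = 19.82°
19.82° ≤ 2α = 43.60°  →  valid

δ = 19.82°, valid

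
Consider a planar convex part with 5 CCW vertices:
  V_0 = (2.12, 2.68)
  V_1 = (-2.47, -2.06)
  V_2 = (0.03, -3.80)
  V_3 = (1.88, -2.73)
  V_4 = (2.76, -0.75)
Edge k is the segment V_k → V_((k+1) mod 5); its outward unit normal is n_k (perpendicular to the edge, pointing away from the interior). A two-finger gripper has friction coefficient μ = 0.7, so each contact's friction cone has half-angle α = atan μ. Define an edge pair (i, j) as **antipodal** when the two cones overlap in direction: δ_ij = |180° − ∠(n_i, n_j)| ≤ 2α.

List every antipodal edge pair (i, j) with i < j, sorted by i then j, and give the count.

α = atan 0.7 = 34.99°;  2α = 69.98°
n_0 = (-0.7184, +0.6956)
n_1 = (-0.5713, -0.8208)
n_2 = (+0.5007, -0.8656)
n_3 = (+0.9138, -0.4061)
n_4 = (+0.9830, +0.1834)
  (0,1): δ = 80.76°  ·
  (0,2): δ = 15.88°  ✓
  (0,3): δ = 20.12°  ✓
  (0,4): δ = 54.65°  ✓
  (1,2): δ = 115.12°  ·
  (1,3): δ = 79.12°  ·
  (1,4): δ = 44.59°  ✓
  (2,3): δ = 144.01°  ·
  (2,4): δ = 109.47°  ·
  (3,4): δ = 145.47°  ·
antipodal pairs: 4

count = 4; pairs: (0,2), (0,3), (0,4), (1,4)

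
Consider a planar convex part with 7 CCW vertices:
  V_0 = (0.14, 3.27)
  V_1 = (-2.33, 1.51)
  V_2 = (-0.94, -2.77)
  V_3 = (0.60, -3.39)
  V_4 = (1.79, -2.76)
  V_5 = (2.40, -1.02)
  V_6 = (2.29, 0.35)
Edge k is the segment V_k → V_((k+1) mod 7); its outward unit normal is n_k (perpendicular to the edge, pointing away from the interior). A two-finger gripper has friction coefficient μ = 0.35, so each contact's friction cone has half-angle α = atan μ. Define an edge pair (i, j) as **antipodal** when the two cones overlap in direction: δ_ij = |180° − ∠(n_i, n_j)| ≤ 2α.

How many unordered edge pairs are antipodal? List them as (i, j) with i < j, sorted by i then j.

α = atan 0.35 = 19.29°;  2α = 38.58°
n_0 = (-0.5803, +0.8144)
n_1 = (-0.9511, -0.3089)
n_2 = (-0.3735, -0.9276)
n_3 = (+0.4679, -0.8838)
n_4 = (+0.9437, -0.3308)
n_5 = (+0.9968, +0.0800)
n_6 = (+0.8053, +0.5929)
  (0,1): δ = 107.48°  ·
  (0,2): δ = 57.40°  ·
  (0,3): δ = 7.57°  ✓
  (0,4): δ = 35.21°  ✓
  (0,5): δ = 59.12°  ·
  (0,6): δ = 90.89°  ·
  (1,2): δ = 129.92°  ·
  (1,3): δ = 80.09°  ·
  (1,4): δ = 37.31°  ✓
  (1,5): δ = 13.40°  ✓
  (1,6): δ = 18.37°  ✓
  (2,3): δ = 130.17°  ·
  (2,4): δ = 87.39°  ·
  (2,5): δ = 63.48°  ·
  (2,6): δ = 31.71°  ✓
  (3,4): δ = 137.22°  ·
  (3,5): δ = 113.31°  ·
  (3,6): δ = 81.53°  ·
  (4,5): δ = 156.09°  ·
  (4,6): δ = 124.32°  ·
  (5,6): δ = 148.23°  ·
antipodal pairs: 6

count = 6; pairs: (0,3), (0,4), (1,4), (1,5), (1,6), (2,6)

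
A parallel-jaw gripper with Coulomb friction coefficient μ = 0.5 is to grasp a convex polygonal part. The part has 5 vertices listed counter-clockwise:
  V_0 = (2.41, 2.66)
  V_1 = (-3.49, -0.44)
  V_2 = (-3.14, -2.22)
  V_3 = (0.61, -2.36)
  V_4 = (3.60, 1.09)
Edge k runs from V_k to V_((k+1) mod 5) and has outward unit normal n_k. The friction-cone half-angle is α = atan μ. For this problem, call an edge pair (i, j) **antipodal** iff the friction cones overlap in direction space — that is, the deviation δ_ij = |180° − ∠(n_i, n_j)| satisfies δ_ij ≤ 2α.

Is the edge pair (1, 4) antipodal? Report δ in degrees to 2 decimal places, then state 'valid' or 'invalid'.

α = atan 0.5 = 26.57°;  2α = 53.13°
edge 1: e_1 = (+0.35, -1.78);  n_1 = (-0.9812, -0.1929)
edge 4: e_4 = (-1.19, +1.57);  n_4 = (+0.7969, +0.6041)
∠(n_1, n_4) = 153.96°
δ = |180° − 153.96°| = 26.04°
26.04° ≤ 2α = 53.13°  →  valid

δ = 26.04°, valid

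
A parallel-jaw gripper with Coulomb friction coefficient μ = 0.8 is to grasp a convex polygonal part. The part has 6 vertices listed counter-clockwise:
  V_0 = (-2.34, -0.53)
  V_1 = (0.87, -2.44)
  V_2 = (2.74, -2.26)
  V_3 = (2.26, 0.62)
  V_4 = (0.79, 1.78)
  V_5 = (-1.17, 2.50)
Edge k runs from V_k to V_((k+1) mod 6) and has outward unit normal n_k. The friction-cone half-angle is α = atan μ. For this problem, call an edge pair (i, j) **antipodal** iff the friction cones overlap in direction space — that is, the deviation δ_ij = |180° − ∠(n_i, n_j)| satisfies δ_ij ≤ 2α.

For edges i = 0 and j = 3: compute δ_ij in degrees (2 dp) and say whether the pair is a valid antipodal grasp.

α = atan 0.8 = 38.66°;  2α = 77.32°
edge 0: e_0 = (+3.21, -1.91);  n_0 = (-0.5113, -0.8594)
edge 3: e_3 = (-1.47, +1.16);  n_3 = (+0.6195, +0.7850)
∠(n_0, n_3) = 172.48°
δ = |180° − 172.48°| = 7.52°
7.52° ≤ 2α = 77.32°  →  valid

δ = 7.52°, valid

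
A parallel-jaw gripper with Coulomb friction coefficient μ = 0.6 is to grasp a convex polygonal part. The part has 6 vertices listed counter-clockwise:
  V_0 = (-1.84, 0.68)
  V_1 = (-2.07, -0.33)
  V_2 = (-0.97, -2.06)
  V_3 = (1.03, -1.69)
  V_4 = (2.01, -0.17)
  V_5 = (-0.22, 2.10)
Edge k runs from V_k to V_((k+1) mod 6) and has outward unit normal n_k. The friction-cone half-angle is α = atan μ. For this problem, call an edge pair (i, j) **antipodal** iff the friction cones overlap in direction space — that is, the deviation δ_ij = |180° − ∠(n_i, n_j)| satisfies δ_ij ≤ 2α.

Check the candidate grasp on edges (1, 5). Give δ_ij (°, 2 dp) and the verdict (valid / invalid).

α = atan 0.6 = 30.96°;  2α = 61.93°
edge 1: e_1 = (+1.10, -1.73);  n_1 = (-0.8439, -0.5366)
edge 5: e_5 = (-1.62, -1.42);  n_5 = (-0.6592, +0.7520)
∠(n_1, n_5) = 81.21°
δ = |180° − 81.21°| = 98.79°
98.79° > 2α = 61.93°  →  invalid

δ = 98.79°, invalid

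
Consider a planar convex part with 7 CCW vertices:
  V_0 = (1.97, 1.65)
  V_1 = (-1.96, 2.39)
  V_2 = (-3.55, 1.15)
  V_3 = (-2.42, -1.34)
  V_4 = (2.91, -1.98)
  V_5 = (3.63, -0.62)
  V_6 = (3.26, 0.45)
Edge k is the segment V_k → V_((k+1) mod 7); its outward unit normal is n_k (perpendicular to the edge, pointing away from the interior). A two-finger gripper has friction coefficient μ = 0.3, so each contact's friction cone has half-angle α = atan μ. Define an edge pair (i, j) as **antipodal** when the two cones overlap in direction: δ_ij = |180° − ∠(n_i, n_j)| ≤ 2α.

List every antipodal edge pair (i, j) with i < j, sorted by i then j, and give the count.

count = 4; pairs: (0,3), (1,4), (2,5), (2,6)

α = atan 0.3 = 16.70°;  2α = 33.40°
n_0 = (+0.1850, +0.9827)
n_1 = (-0.6150, +0.7886)
n_2 = (-0.9106, -0.4133)
n_3 = (-0.1192, -0.9929)
n_4 = (+0.8838, -0.4679)
n_5 = (+0.9451, +0.3268)
n_6 = (+0.6811, +0.7322)
  (0,1): δ = 131.39°  ·
  (0,2): δ = 54.93°  ·
  (0,3): δ = 3.82°  ✓
  (0,4): δ = 72.77°  ·
  (0,5): δ = 119.74°  ·
  (0,6): δ = 147.73°  ·
  (1,2): δ = 103.54°  ·
  (1,3): δ = 44.80°  ·
  (1,4): δ = 24.15°  ✓
  (1,5): δ = 71.13°  ·
  (1,6): δ = 99.12°  ·
  (2,3): δ = 121.26°  ·
  (2,4): δ = 52.31°  ·
  (2,5): δ = 5.33°  ✓
  (2,6): δ = 22.66°  ✓
  (3,4): δ = 111.05°  ·
  (3,5): δ = 64.08°  ·
  (3,6): δ = 36.08°  ·
  (4,5): δ = 133.03°  ·
  (4,6): δ = 105.03°  ·
  (5,6): δ = 152.01°  ·
antipodal pairs: 4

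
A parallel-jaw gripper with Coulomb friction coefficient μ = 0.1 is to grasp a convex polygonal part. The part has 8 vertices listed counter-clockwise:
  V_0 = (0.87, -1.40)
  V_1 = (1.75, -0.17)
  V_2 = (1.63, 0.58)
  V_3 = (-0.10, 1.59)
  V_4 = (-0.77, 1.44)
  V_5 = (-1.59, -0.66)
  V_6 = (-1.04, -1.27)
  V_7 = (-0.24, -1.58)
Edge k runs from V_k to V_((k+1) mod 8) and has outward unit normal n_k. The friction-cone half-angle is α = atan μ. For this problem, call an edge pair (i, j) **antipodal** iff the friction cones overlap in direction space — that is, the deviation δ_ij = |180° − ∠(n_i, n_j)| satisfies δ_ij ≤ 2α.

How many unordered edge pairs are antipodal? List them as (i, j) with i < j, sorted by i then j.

count = 2; pairs: (2,6), (3,7)

α = atan 0.1 = 5.71°;  2α = 11.42°
n_0 = (+0.8133, -0.5819)
n_1 = (+0.9874, +0.1580)
n_2 = (+0.5042, +0.8636)
n_3 = (-0.2185, +0.9758)
n_4 = (-0.9315, +0.3637)
n_5 = (-0.7427, -0.6696)
n_6 = (-0.3613, -0.9324)
n_7 = (+0.1601, -0.9871)
  (0,1): δ = 135.33°  ·
  (0,2): δ = 84.70°  ·
  (0,3): δ = 41.80°  ·
  (0,4): δ = 14.25°  ·
  (0,5): δ = 77.62°  ·
  (0,6): δ = 104.40°  ·
  (0,7): δ = 134.79°  ·
  (1,2): δ = 129.37°  ·
  (1,3): δ = 86.47°  ·
  (1,4): δ = 30.42°  ·
  (1,5): δ = 32.95°  ·
  (1,6): δ = 59.73°  ·
  (1,7): δ = 90.12°  ·
  (2,3): δ = 137.10°  ·
  (2,4): δ = 81.05°  ·
  (2,5): δ = 17.68°  ·
  (2,6): δ = 9.10°  ✓
  (2,7): δ = 39.49°  ·
  (3,4): δ = 123.95°  ·
  (3,5): δ = 60.58°  ·
  (3,6): δ = 33.80°  ·
  (3,7): δ = 3.41°  ✓
  (4,5): δ = 116.63°  ·
  (4,6): δ = 89.85°  ·
  (4,7): δ = 59.46°  ·
  (5,6): δ = 153.22°  ·
  (5,7): δ = 122.83°  ·
  (6,7): δ = 149.61°  ·
antipodal pairs: 2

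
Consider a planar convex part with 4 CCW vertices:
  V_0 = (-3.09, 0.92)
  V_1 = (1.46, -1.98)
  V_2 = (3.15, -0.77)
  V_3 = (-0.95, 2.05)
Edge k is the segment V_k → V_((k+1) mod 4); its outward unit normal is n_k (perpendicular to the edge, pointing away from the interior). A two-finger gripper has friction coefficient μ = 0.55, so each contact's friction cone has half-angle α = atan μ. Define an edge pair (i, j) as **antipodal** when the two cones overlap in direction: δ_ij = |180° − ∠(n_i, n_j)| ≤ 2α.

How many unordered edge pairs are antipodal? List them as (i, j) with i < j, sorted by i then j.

count = 2; pairs: (0,2), (1,3)

α = atan 0.55 = 28.81°;  2α = 57.62°
n_0 = (-0.5375, -0.8433)
n_1 = (+0.5821, -0.8131)
n_2 = (+0.5667, +0.8239)
n_3 = (-0.4669, +0.8843)
  (0,1): δ = 111.89°  ·
  (0,2): δ = 2.01°  ✓
  (0,3): δ = 60.35°  ·
  (1,2): δ = 70.12°  ·
  (1,3): δ = 7.77°  ✓
  (2,3): δ = 117.64°  ·
antipodal pairs: 2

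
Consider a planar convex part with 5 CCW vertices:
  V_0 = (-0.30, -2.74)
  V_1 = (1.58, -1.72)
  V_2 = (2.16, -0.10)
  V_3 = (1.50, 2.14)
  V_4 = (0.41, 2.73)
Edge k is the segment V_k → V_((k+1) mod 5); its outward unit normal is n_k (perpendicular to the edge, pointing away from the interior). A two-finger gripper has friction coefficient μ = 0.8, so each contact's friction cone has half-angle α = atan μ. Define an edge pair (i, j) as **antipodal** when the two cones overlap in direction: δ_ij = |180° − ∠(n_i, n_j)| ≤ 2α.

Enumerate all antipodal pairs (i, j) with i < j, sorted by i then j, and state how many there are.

α = atan 0.8 = 38.66°;  2α = 77.32°
n_0 = (+0.4769, -0.8790)
n_1 = (+0.9415, -0.3371)
n_2 = (+0.9592, +0.2826)
n_3 = (+0.4760, +0.8794)
n_4 = (-0.9917, +0.1287)
  (0,1): δ = 138.18°  ·
  (0,2): δ = 102.06°  ·
  (0,3): δ = 56.91°  ✓
  (0,4): δ = 54.12°  ✓
  (1,2): δ = 143.88°  ·
  (1,3): δ = 98.73°  ·
  (1,4): δ = 12.30°  ✓
  (2,3): δ = 134.84°  ·
  (2,4): δ = 23.81°  ✓
  (3,4): δ = 68.97°  ✓
antipodal pairs: 5

count = 5; pairs: (0,3), (0,4), (1,4), (2,4), (3,4)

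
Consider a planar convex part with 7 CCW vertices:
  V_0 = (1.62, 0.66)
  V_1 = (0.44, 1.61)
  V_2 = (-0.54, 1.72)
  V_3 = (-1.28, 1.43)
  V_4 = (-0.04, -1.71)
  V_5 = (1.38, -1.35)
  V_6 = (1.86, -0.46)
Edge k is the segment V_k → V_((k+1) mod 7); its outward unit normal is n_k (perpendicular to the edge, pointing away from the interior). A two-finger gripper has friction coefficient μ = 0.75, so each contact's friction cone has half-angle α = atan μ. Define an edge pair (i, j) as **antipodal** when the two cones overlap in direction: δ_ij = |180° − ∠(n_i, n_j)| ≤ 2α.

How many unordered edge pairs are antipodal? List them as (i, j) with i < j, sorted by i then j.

α = atan 0.75 = 36.87°;  2α = 73.74°
n_0 = (+0.6271, +0.7789)
n_1 = (+0.1115, +0.9938)
n_2 = (-0.3649, +0.9311)
n_3 = (-0.9301, -0.3673)
n_4 = (+0.2457, -0.9693)
n_5 = (+0.8802, -0.4747)
n_6 = (+0.9778, +0.2095)
  (0,1): δ = 147.57°  ·
  (0,2): δ = 119.76°  ·
  (0,3): δ = 29.61°  ✓
  (0,4): δ = 53.06°  ✓
  (0,5): δ = 100.50°  ·
  (0,6): δ = 140.93°  ·
  (1,2): δ = 152.20°  ·
  (1,3): δ = 62.05°  ✓
  (1,4): δ = 20.63°  ✓
  (1,5): δ = 68.07°  ✓
  (1,6): δ = 108.50°  ·
  (2,3): δ = 89.85°  ·
  (2,4): δ = 7.17°  ✓
  (2,5): δ = 40.26°  ✓
  (2,6): δ = 80.69°  ·
  (3,4): δ = 97.32°  ·
  (3,5): δ = 49.89°  ✓
  (3,6): δ = 9.45°  ✓
  (4,5): δ = 132.57°  ·
  (4,6): δ = 92.13°  ·
  (5,6): δ = 139.57°  ·
antipodal pairs: 9

count = 9; pairs: (0,3), (0,4), (1,3), (1,4), (1,5), (2,4), (2,5), (3,5), (3,6)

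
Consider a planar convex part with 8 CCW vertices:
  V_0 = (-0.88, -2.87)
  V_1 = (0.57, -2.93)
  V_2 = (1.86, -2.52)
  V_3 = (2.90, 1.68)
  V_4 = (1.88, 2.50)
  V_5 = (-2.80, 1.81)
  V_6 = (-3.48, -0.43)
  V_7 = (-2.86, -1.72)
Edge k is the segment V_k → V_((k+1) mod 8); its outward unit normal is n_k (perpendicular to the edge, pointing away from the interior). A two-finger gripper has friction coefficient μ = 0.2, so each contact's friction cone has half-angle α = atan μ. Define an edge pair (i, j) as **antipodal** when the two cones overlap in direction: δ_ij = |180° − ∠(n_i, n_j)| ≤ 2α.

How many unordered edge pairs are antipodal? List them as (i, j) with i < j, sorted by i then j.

count = 4; pairs: (0,4), (1,4), (2,5), (3,7)

α = atan 0.2 = 11.31°;  2α = 22.62°
n_0 = (-0.0413, -0.9991)
n_1 = (+0.3029, -0.9530)
n_2 = (+0.9707, -0.2404)
n_3 = (+0.6266, +0.7794)
n_4 = (-0.1459, +0.9893)
n_5 = (-0.9569, +0.2905)
n_6 = (-0.9013, -0.4332)
n_7 = (-0.5022, -0.8647)
  (0,1): δ = 160.00°  ·
  (0,2): δ = 101.54°  ·
  (0,3): δ = 36.43°  ·
  (0,4): δ = 10.76°  ✓
  (0,5): δ = 75.48°  ·
  (0,6): δ = 118.04°  ·
  (0,7): δ = 152.22°  ·
  (1,2): δ = 121.54°  ·
  (1,3): δ = 56.43°  ·
  (1,4): δ = 9.24°  ✓
  (1,5): δ = 55.48°  ·
  (1,6): δ = 98.04°  ·
  (1,7): δ = 132.22°  ·
  (2,3): δ = 114.89°  ·
  (2,4): δ = 67.71°  ·
  (2,5): δ = 2.98°  ✓
  (2,6): δ = 39.58°  ·
  (2,7): δ = 73.76°  ·
  (3,4): δ = 132.82°  ·
  (3,5): δ = 68.09°  ·
  (3,6): δ = 25.53°  ·
  (3,7): δ = 8.65°  ✓
  (4,5): δ = 115.27°  ·
  (4,6): δ = 72.72°  ·
  (4,7): δ = 38.54°  ·
  (5,6): δ = 137.44°  ·
  (5,7): δ = 103.26°  ·
  (6,7): δ = 145.82°  ·
antipodal pairs: 4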